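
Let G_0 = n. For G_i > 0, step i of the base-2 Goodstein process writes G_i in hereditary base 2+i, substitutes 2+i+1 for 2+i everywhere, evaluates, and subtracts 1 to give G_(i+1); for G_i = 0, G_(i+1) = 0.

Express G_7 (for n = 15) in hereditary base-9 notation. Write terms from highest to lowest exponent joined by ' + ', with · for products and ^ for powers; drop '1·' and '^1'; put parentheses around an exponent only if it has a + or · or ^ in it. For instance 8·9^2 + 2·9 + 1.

9^(9 + 1) + 7·9^7 + 7·9^6 + 7·9^5 + 7·9^4 + 7·9^3 + 7·9^2 + 7·9 + 6

base 2: 15 = 2^(2 + 1) + 2^2 + 2 + 1; at 3: 3^(3 + 1) + 3^3 + 3 + 1 = 112; next = 111
base 3: 111 = 3^(3 + 1) + 3^3 + 3; at 4: 4^(4 + 1) + 4^4 + 4 = 1284; next = 1283
base 4: 1283 = 4^(4 + 1) + 4^4 + 3; at 5: 5^(5 + 1) + 5^5 + 3 = 18753; next = 18752
base 5: 18752 = 5^(5 + 1) + 5^5 + 2; at 6: 6^(6 + 1) + 6^6 + 2 = 326594; next = 326593
base 6: 326593 = 6^(6 + 1) + 6^6 + 1; at 7: 7^(7 + 1) + 7^7 + 1 = 6588345; next = 6588344
base 7: 6588344 = 7^(7 + 1) + 7^7; at 8: 8^(8 + 1) + 8^8 = 150994944; next = 150994943
base 8: 150994943 = 8^(8 + 1) + 7·8^7 + 7·8^6 + 7·8^5 + 7·8^4 + 7·8^3 + 7·8^2 + 7·8 + 7; at 9: 9^(9 + 1) + 7·9^7 + 7·9^6 + 7·9^5 + 7·9^4 + 7·9^3 + 7·9^2 + 7·9 + 7 = 3524450281; next = 3524450280
base 9: 3524450280 = 9^(9 + 1) + 7·9^7 + 7·9^6 + 7·9^5 + 7·9^4 + 7·9^3 + 7·9^2 + 7·9 + 6; at 10: 10^(10 + 1) + 7·10^7 + 7·10^6 + 7·10^5 + 7·10^4 + 7·10^3 + 7·10^2 + 7·10 + 6 = 100077777776; next = 100077777775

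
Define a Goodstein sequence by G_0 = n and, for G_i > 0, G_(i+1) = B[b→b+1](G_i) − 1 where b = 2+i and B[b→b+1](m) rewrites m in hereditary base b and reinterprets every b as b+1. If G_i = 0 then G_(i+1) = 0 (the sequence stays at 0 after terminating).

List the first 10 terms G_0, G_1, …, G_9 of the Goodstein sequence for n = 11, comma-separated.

11, 84, 1027, 15627, 279937, 5764801, 134217727, 2749609302, 70077777775, 1997331745490

G_0 = 11. HB_2(11) = 2^(2 + 1) + 2 + 1. Bump = 85. G_1 = 84.
G_1 = 84. HB_3(84) = 3^(3 + 1) + 3. Bump = 1028. G_2 = 1027.
G_2 = 1027. HB_4(1027) = 4^(4 + 1) + 3. Bump = 15628. G_3 = 15627.
G_3 = 15627. HB_5(15627) = 5^(5 + 1) + 2. Bump = 279938. G_4 = 279937.
G_4 = 279937. HB_6(279937) = 6^(6 + 1) + 1. Bump = 5764802. G_5 = 5764801.
G_5 = 5764801. HB_7(5764801) = 7^(7 + 1). Bump = 134217728. G_6 = 134217727.
G_6 = 134217727. HB_8(134217727) = 7·8^8 + 7·8^7 + 7·8^6 + 7·8^5 + 7·8^4 + 7·8^3 + 7·8^2 + 7·8 + 7. Bump = 2749609303. G_7 = 2749609302.
G_7 = 2749609302. HB_9(2749609302) = 7·9^9 + 7·9^7 + 7·9^6 + 7·9^5 + 7·9^4 + 7·9^3 + 7·9^2 + 7·9 + 6. Bump = 70077777776. G_8 = 70077777775.
G_8 = 70077777775. HB_10(70077777775) = 7·10^10 + 7·10^7 + 7·10^6 + 7·10^5 + 7·10^4 + 7·10^3 + 7·10^2 + 7·10 + 5. Bump = 1997331745491. G_9 = 1997331745490.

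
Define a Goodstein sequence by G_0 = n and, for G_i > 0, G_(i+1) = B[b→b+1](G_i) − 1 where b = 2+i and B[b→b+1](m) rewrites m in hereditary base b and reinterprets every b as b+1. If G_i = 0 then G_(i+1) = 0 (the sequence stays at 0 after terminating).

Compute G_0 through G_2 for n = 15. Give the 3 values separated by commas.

15, 111, 1283

G_0 = 15. HB_2(15) = 2^(2 + 1) + 2^2 + 2 + 1. Bump = 112. G_1 = 111.
G_1 = 111. HB_3(111) = 3^(3 + 1) + 3^3 + 3. Bump = 1284. G_2 = 1283.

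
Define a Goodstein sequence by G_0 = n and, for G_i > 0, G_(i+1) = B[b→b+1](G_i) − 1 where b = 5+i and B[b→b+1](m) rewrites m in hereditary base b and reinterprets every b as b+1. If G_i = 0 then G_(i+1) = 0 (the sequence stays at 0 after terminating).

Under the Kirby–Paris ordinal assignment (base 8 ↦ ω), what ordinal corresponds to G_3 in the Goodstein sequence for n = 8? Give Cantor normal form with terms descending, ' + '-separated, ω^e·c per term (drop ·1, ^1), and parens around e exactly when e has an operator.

(0) 8|_5 = 5 + 3 ↦ 6 + 3|_6 = 9 ⇒ 8
(1) 8|_6 = 6 + 2 ↦ 7 + 2|_7 = 9 ⇒ 8
(2) 8|_7 = 7 + 1 ↦ 8 + 1|_8 = 9 ⇒ 8
(3) 8|_8 = 8 ↦ 9|_9 = 9 ⇒ 8

ω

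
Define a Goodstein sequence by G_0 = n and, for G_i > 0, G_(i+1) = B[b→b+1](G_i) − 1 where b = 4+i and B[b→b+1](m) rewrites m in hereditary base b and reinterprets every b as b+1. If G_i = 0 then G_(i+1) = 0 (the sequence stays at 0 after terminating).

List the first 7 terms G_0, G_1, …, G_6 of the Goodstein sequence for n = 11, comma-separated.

base 4: 11 = 2·4 + 3; at 5: 2·5 + 3 = 13; next = 12
base 5: 12 = 2·5 + 2; at 6: 2·6 + 2 = 14; next = 13
base 6: 13 = 2·6 + 1; at 7: 2·7 + 1 = 15; next = 14
base 7: 14 = 2·7; at 8: 2·8 = 16; next = 15
base 8: 15 = 8 + 7; at 9: 9 + 7 = 16; next = 15
base 9: 15 = 9 + 6; at 10: 10 + 6 = 16; next = 15

11, 12, 13, 14, 15, 15, 15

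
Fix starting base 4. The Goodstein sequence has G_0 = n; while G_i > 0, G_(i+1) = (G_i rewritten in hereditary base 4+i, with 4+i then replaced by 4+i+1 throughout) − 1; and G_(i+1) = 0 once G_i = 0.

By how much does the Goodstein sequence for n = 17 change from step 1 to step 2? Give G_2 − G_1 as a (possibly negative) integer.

step 0: 17 = 4^2 + 1; sub 5 for 4: 5^2 + 1; = 26; G_1 = 26−1 = 25
step 1: 25 = 5^2; sub 6 for 5: 6^2; = 36; G_2 = 36−1 = 35

10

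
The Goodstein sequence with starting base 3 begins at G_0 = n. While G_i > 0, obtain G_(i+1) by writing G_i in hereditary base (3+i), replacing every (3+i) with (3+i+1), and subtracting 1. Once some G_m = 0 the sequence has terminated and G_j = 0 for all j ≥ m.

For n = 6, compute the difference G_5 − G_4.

(0) 6|_3 = 2·3 ↦ 2·4|_4 = 8 ⇒ 7
(1) 7|_4 = 4 + 3 ↦ 5 + 3|_5 = 8 ⇒ 7
(2) 7|_5 = 5 + 2 ↦ 6 + 2|_6 = 8 ⇒ 7
(3) 7|_6 = 6 + 1 ↦ 7 + 1|_7 = 8 ⇒ 7
(4) 7|_7 = 7 ↦ 8|_8 = 8 ⇒ 7

0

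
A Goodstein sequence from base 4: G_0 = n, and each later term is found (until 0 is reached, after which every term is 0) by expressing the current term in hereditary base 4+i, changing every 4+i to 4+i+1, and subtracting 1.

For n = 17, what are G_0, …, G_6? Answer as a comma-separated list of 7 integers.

17, 25, 35, 39, 43, 47, 51

G_0 = 17. HB_4(17) = 4^2 + 1. Bump = 26. G_1 = 25.
G_1 = 25. HB_5(25) = 5^2. Bump = 36. G_2 = 35.
G_2 = 35. HB_6(35) = 5·6 + 5. Bump = 40. G_3 = 39.
G_3 = 39. HB_7(39) = 5·7 + 4. Bump = 44. G_4 = 43.
G_4 = 43. HB_8(43) = 5·8 + 3. Bump = 48. G_5 = 47.
G_5 = 47. HB_9(47) = 5·9 + 2. Bump = 52. G_6 = 51.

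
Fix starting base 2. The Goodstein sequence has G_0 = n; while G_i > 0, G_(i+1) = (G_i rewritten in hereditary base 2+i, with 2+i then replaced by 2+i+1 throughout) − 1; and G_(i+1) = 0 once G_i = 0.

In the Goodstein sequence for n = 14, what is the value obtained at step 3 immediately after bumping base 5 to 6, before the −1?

326592

[0] 14 ≡ 2^(2 + 1) + 2^2 + 2 (base 2). Lift 3: 111. −1: 110.
[1] 110 ≡ 3^(3 + 1) + 3^3 + 2 (base 3). Lift 4: 1282. −1: 1281.
[2] 1281 ≡ 4^(4 + 1) + 4^4 + 1 (base 4). Lift 5: 18751. −1: 18750.
[3] 18750 ≡ 5^(5 + 1) + 5^5 (base 5). Lift 6: 326592. −1: 326591.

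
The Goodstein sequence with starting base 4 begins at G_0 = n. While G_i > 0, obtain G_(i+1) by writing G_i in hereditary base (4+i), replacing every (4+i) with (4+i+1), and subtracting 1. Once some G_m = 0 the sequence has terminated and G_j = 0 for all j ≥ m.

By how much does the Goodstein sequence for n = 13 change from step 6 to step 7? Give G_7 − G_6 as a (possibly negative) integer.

1

G_0=13  [base 4] 3·4 + 1  →[4↦5]→  3·5 + 1 = 16  −1 ⇒ G_1=15
G_1=15  [base 5] 3·5  →[5↦6]→  3·6 = 18  −1 ⇒ G_2=17
G_2=17  [base 6] 2·6 + 5  →[6↦7]→  2·7 + 5 = 19  −1 ⇒ G_3=18
G_3=18  [base 7] 2·7 + 4  →[7↦8]→  2·8 + 4 = 20  −1 ⇒ G_4=19
G_4=19  [base 8] 2·8 + 3  →[8↦9]→  2·9 + 3 = 21  −1 ⇒ G_5=20
G_5=20  [base 9] 2·9 + 2  →[9↦10]→  2·10 + 2 = 22  −1 ⇒ G_6=21
G_6=21  [base 10] 2·10 + 1  →[10↦11]→  2·11 + 1 = 23  −1 ⇒ G_7=22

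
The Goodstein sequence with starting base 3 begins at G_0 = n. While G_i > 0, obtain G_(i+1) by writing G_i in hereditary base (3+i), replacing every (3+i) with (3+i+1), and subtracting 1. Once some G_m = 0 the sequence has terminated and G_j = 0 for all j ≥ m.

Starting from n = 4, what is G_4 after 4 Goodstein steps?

step 0: 4 = 3 + 1; sub 4 for 3: 4 + 1; = 5; G_1 = 5−1 = 4
step 1: 4 = 4; sub 5 for 4: 5; = 5; G_2 = 5−1 = 4
step 2: 4 = 4; sub 6 for 5: 4; = 4; G_3 = 4−1 = 3
step 3: 3 = 3; sub 7 for 6: 3; = 3; G_4 = 3−1 = 2
step 4: 2 = 2; sub 8 for 7: 2; = 2; G_5 = 2−1 = 1

2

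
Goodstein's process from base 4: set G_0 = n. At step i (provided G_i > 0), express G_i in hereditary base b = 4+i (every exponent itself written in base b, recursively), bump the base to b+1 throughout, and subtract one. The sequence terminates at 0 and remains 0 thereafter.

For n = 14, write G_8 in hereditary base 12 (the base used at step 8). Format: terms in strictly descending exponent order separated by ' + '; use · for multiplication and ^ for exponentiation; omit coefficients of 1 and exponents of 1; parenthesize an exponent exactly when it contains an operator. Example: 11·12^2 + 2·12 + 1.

2·12 + 1

[0] 14 ≡ 3·4 + 2 (base 4). Lift 5: 17. −1: 16.
[1] 16 ≡ 3·5 + 1 (base 5). Lift 6: 19. −1: 18.
[2] 18 ≡ 3·6 (base 6). Lift 7: 21. −1: 20.
[3] 20 ≡ 2·7 + 6 (base 7). Lift 8: 22. −1: 21.
[4] 21 ≡ 2·8 + 5 (base 8). Lift 9: 23. −1: 22.
[5] 22 ≡ 2·9 + 4 (base 9). Lift 10: 24. −1: 23.
[6] 23 ≡ 2·10 + 3 (base 10). Lift 11: 25. −1: 24.
[7] 24 ≡ 2·11 + 2 (base 11). Lift 12: 26. −1: 25.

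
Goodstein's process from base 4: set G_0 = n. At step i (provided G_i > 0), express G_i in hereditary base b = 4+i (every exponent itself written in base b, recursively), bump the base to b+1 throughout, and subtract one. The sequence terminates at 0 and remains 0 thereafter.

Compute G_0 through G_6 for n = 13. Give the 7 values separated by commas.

13, 15, 17, 18, 19, 20, 21

13 —HB4→ 3·4 + 1 —bump→ 3·5 + 1 = 16 —(−1)→ 15
15 —HB5→ 3·5 —bump→ 3·6 = 18 —(−1)→ 17
17 —HB6→ 2·6 + 5 —bump→ 2·7 + 5 = 19 —(−1)→ 18
18 —HB7→ 2·7 + 4 —bump→ 2·8 + 4 = 20 —(−1)→ 19
19 —HB8→ 2·8 + 3 —bump→ 2·9 + 3 = 21 —(−1)→ 20
20 —HB9→ 2·9 + 2 —bump→ 2·10 + 2 = 22 —(−1)→ 21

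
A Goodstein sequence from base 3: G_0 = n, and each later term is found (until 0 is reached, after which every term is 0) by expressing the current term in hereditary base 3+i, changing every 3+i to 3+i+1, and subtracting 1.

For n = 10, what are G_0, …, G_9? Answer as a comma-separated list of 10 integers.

10, 16, 24, 27, 30, 33, 36, 39, 41, 43

[0] 10 ≡ 3^2 + 1 (base 3). Lift 4: 17. −1: 16.
[1] 16 ≡ 4^2 (base 4). Lift 5: 25. −1: 24.
[2] 24 ≡ 4·5 + 4 (base 5). Lift 6: 28. −1: 27.
[3] 27 ≡ 4·6 + 3 (base 6). Lift 7: 31. −1: 30.
[4] 30 ≡ 4·7 + 2 (base 7). Lift 8: 34. −1: 33.
[5] 33 ≡ 4·8 + 1 (base 8). Lift 9: 37. −1: 36.
[6] 36 ≡ 4·9 (base 9). Lift 10: 40. −1: 39.
[7] 39 ≡ 3·10 + 9 (base 10). Lift 11: 42. −1: 41.
[8] 41 ≡ 3·11 + 8 (base 11). Lift 12: 44. −1: 43.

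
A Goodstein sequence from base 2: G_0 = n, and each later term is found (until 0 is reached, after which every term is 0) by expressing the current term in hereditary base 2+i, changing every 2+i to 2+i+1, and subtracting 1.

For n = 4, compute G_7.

base 2: 4 = 2^2; at 3: 3^3 = 27; next = 26
base 3: 26 = 2·3^2 + 2·3 + 2; at 4: 2·4^2 + 2·4 + 2 = 42; next = 41
base 4: 41 = 2·4^2 + 2·4 + 1; at 5: 2·5^2 + 2·5 + 1 = 61; next = 60
base 5: 60 = 2·5^2 + 2·5; at 6: 2·6^2 + 2·6 = 84; next = 83
base 6: 83 = 2·6^2 + 6 + 5; at 7: 2·7^2 + 7 + 5 = 110; next = 109
base 7: 109 = 2·7^2 + 7 + 4; at 8: 2·8^2 + 8 + 4 = 140; next = 139
base 8: 139 = 2·8^2 + 8 + 3; at 9: 2·9^2 + 9 + 3 = 174; next = 173

173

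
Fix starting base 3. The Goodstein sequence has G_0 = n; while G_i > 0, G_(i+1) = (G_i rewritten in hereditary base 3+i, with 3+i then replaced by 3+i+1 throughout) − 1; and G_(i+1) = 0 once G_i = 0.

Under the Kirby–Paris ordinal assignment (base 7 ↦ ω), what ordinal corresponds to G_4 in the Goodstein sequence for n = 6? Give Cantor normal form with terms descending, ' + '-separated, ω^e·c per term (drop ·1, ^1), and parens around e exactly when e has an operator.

i=0: 6 = 2·3 (b=3); 3→4: 2·4 = 8; 8−1 = 7
i=1: 7 = 4 + 3 (b=4); 4→5: 5 + 3 = 8; 8−1 = 7
i=2: 7 = 5 + 2 (b=5); 5→6: 6 + 2 = 8; 8−1 = 7
i=3: 7 = 6 + 1 (b=6); 6→7: 7 + 1 = 8; 8−1 = 7
i=4: 7 = 7 (b=7); 7→8: 8 = 8; 8−1 = 7

ω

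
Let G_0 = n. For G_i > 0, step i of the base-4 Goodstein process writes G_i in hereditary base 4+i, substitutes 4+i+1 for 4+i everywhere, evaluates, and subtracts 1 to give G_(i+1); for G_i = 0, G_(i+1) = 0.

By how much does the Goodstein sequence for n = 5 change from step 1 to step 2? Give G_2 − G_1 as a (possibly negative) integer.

0

i=0: 5 = 4 + 1 (b=4); 4→5: 5 + 1 = 6; 6−1 = 5
i=1: 5 = 5 (b=5); 5→6: 6 = 6; 6−1 = 5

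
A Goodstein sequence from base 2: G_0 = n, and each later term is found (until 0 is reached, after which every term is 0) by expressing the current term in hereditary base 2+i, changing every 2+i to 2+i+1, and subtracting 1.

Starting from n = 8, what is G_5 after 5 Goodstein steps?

1647195

step 0: 8 = 2^(2 + 1); sub 3 for 2: 3^(3 + 1); = 81; G_1 = 81−1 = 80
step 1: 80 = 2·3^3 + 2·3^2 + 2·3 + 2; sub 4 for 3: 2·4^4 + 2·4^2 + 2·4 + 2; = 554; G_2 = 554−1 = 553
step 2: 553 = 2·4^4 + 2·4^2 + 2·4 + 1; sub 5 for 4: 2·5^5 + 2·5^2 + 2·5 + 1; = 6311; G_3 = 6311−1 = 6310
step 3: 6310 = 2·5^5 + 2·5^2 + 2·5; sub 6 for 5: 2·6^6 + 2·6^2 + 2·6; = 93396; G_4 = 93396−1 = 93395
step 4: 93395 = 2·6^6 + 2·6^2 + 6 + 5; sub 7 for 6: 2·7^7 + 2·7^2 + 7 + 5; = 1647196; G_5 = 1647196−1 = 1647195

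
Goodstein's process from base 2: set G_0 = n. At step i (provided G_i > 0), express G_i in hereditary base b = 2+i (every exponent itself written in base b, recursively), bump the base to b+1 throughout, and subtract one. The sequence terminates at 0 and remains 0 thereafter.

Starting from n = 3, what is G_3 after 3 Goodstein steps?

step 0: 3 = 2 + 1; sub 3 for 2: 3 + 1; = 4; G_1 = 4−1 = 3
step 1: 3 = 3; sub 4 for 3: 4; = 4; G_2 = 4−1 = 3
step 2: 3 = 3; sub 5 for 4: 3; = 3; G_3 = 3−1 = 2
step 3: 2 = 2; sub 6 for 5: 2; = 2; G_4 = 2−1 = 1

2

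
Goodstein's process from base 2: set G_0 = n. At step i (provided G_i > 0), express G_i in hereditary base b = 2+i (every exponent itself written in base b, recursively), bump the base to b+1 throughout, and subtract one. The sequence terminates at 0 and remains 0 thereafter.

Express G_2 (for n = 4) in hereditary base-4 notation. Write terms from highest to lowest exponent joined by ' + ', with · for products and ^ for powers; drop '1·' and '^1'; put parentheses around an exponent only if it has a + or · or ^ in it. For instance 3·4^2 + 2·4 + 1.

base 2: 4 = 2^2; at 3: 3^3 = 27; next = 26
base 3: 26 = 2·3^2 + 2·3 + 2; at 4: 2·4^2 + 2·4 + 2 = 42; next = 41
base 4: 41 = 2·4^2 + 2·4 + 1; at 5: 2·5^2 + 2·5 + 1 = 61; next = 60

2·4^2 + 2·4 + 1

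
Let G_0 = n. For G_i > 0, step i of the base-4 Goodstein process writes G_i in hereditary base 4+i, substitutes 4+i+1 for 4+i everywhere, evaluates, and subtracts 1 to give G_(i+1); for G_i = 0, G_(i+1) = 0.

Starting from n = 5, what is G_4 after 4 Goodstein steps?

3

base 4: 5 = 4 + 1; at 5: 5 + 1 = 6; next = 5
base 5: 5 = 5; at 6: 6 = 6; next = 5
base 6: 5 = 5; at 7: 5 = 5; next = 4
base 7: 4 = 4; at 8: 4 = 4; next = 3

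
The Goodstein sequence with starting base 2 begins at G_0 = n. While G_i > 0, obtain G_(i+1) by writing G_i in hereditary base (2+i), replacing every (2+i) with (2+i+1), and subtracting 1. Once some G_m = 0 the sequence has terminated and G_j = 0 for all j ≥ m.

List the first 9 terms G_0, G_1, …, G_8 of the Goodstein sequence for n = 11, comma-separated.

[0] 11 ≡ 2^(2 + 1) + 2 + 1 (base 2). Lift 3: 85. −1: 84.
[1] 84 ≡ 3^(3 + 1) + 3 (base 3). Lift 4: 1028. −1: 1027.
[2] 1027 ≡ 4^(4 + 1) + 3 (base 4). Lift 5: 15628. −1: 15627.
[3] 15627 ≡ 5^(5 + 1) + 2 (base 5). Lift 6: 279938. −1: 279937.
[4] 279937 ≡ 6^(6 + 1) + 1 (base 6). Lift 7: 5764802. −1: 5764801.
[5] 5764801 ≡ 7^(7 + 1) (base 7). Lift 8: 134217728. −1: 134217727.
[6] 134217727 ≡ 7·8^8 + 7·8^7 + 7·8^6 + 7·8^5 + 7·8^4 + 7·8^3 + 7·8^2 + 7·8 + 7 (base 8). Lift 9: 2749609303. −1: 2749609302.
[7] 2749609302 ≡ 7·9^9 + 7·9^7 + 7·9^6 + 7·9^5 + 7·9^4 + 7·9^3 + 7·9^2 + 7·9 + 6 (base 9). Lift 10: 70077777776. −1: 70077777775.

11, 84, 1027, 15627, 279937, 5764801, 134217727, 2749609302, 70077777775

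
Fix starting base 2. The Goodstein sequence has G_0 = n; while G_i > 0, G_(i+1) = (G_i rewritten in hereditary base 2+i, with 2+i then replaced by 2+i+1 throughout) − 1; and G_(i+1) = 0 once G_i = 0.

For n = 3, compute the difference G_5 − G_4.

-1

3 —HB2→ 2 + 1 —bump→ 3 + 1 = 4 —(−1)→ 3
3 —HB3→ 3 —bump→ 4 = 4 —(−1)→ 3
3 —HB4→ 3 —bump→ 3 = 3 —(−1)→ 2
2 —HB5→ 2 —bump→ 2 = 2 —(−1)→ 1
1 —HB6→ 1 —bump→ 1 = 1 —(−1)→ 0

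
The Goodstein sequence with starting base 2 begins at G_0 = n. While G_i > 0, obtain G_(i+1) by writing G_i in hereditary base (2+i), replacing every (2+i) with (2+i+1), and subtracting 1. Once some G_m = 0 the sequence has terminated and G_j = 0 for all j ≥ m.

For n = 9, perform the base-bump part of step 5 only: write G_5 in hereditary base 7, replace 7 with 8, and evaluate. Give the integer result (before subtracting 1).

50333400

9 —HB2→ 2^(2 + 1) + 1 —bump→ 3^(3 + 1) + 1 = 82 —(−1)→ 81
81 —HB3→ 3^(3 + 1) —bump→ 4^(4 + 1) = 1024 —(−1)→ 1023
1023 —HB4→ 3·4^4 + 3·4^3 + 3·4^2 + 3·4 + 3 —bump→ 3·5^5 + 3·5^3 + 3·5^2 + 3·5 + 3 = 9843 —(−1)→ 9842
9842 —HB5→ 3·5^5 + 3·5^3 + 3·5^2 + 3·5 + 2 —bump→ 3·6^6 + 3·6^3 + 3·6^2 + 3·6 + 2 = 140744 —(−1)→ 140743
140743 —HB6→ 3·6^6 + 3·6^3 + 3·6^2 + 3·6 + 1 —bump→ 3·7^7 + 3·7^3 + 3·7^2 + 3·7 + 1 = 2471827 —(−1)→ 2471826
2471826 —HB7→ 3·7^7 + 3·7^3 + 3·7^2 + 3·7 —bump→ 3·8^8 + 3·8^3 + 3·8^2 + 3·8 = 50333400 —(−1)→ 50333399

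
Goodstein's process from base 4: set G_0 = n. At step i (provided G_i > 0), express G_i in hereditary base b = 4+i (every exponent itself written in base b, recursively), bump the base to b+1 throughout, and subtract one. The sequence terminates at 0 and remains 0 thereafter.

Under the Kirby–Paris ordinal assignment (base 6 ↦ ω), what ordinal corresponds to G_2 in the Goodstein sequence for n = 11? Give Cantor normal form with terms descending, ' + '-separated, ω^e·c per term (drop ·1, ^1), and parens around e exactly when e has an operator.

11 —HB4→ 2·4 + 3 —bump→ 2·5 + 3 = 13 —(−1)→ 12
12 —HB5→ 2·5 + 2 —bump→ 2·6 + 2 = 14 —(−1)→ 13
13 —HB6→ 2·6 + 1 —bump→ 2·7 + 1 = 15 —(−1)→ 14

ω·2 + 1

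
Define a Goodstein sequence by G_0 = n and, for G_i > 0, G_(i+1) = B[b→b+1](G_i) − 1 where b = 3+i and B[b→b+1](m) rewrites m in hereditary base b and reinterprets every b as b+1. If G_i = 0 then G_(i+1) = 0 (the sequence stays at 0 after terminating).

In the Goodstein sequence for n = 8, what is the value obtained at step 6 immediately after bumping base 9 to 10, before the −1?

8 —HB3→ 2·3 + 2 —bump→ 2·4 + 2 = 10 —(−1)→ 9
9 —HB4→ 2·4 + 1 —bump→ 2·5 + 1 = 11 —(−1)→ 10
10 —HB5→ 2·5 —bump→ 2·6 = 12 —(−1)→ 11
11 —HB6→ 6 + 5 —bump→ 7 + 5 = 12 —(−1)→ 11
11 —HB7→ 7 + 4 —bump→ 8 + 4 = 12 —(−1)→ 11
11 —HB8→ 8 + 3 —bump→ 9 + 3 = 12 —(−1)→ 11
11 —HB9→ 9 + 2 —bump→ 10 + 2 = 12 —(−1)→ 11

12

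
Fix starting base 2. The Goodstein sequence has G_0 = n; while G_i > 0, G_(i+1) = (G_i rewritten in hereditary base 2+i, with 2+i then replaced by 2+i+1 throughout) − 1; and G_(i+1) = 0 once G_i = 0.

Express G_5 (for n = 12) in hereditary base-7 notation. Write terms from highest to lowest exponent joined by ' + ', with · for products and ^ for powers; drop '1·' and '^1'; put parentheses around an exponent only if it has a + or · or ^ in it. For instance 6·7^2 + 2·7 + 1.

7^(7 + 1) + 2·7^2 + 7 + 4

base 2: 12 = 2^(2 + 1) + 2^2; at 3: 3^(3 + 1) + 3^3 = 108; next = 107
base 3: 107 = 3^(3 + 1) + 2·3^2 + 2·3 + 2; at 4: 4^(4 + 1) + 2·4^2 + 2·4 + 2 = 1066; next = 1065
base 4: 1065 = 4^(4 + 1) + 2·4^2 + 2·4 + 1; at 5: 5^(5 + 1) + 2·5^2 + 2·5 + 1 = 15686; next = 15685
base 5: 15685 = 5^(5 + 1) + 2·5^2 + 2·5; at 6: 6^(6 + 1) + 2·6^2 + 2·6 = 280020; next = 280019
base 6: 280019 = 6^(6 + 1) + 2·6^2 + 6 + 5; at 7: 7^(7 + 1) + 2·7^2 + 7 + 5 = 5764911; next = 5764910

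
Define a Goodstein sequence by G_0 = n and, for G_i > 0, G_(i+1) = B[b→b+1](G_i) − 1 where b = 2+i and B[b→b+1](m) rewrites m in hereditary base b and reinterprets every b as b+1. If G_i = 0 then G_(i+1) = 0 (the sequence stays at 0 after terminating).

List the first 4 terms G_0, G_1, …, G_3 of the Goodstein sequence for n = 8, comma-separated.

[0] 8 ≡ 2^(2 + 1) (base 2). Lift 3: 81. −1: 80.
[1] 80 ≡ 2·3^3 + 2·3^2 + 2·3 + 2 (base 3). Lift 4: 554. −1: 553.
[2] 553 ≡ 2·4^4 + 2·4^2 + 2·4 + 1 (base 4). Lift 5: 6311. −1: 6310.

8, 80, 553, 6310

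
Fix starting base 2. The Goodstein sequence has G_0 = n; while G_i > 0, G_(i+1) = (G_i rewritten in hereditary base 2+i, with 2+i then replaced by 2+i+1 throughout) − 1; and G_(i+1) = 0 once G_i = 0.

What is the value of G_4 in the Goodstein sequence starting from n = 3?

(0) 3|_2 = 2 + 1 ↦ 3 + 1|_3 = 4 ⇒ 3
(1) 3|_3 = 3 ↦ 4|_4 = 4 ⇒ 3
(2) 3|_4 = 3 ↦ 3|_5 = 3 ⇒ 2
(3) 2|_5 = 2 ↦ 2|_6 = 2 ⇒ 1
(4) 1|_6 = 1 ↦ 1|_7 = 1 ⇒ 0

1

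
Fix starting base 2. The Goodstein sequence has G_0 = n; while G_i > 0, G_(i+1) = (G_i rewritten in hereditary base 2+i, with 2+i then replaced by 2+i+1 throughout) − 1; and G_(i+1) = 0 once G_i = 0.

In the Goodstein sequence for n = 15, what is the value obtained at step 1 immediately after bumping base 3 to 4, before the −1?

i=0: 15 = 2^(2 + 1) + 2^2 + 2 + 1 (b=2); 2→3: 3^(3 + 1) + 3^3 + 3 + 1 = 112; 112−1 = 111
i=1: 111 = 3^(3 + 1) + 3^3 + 3 (b=3); 3→4: 4^(4 + 1) + 4^4 + 4 = 1284; 1284−1 = 1283

1284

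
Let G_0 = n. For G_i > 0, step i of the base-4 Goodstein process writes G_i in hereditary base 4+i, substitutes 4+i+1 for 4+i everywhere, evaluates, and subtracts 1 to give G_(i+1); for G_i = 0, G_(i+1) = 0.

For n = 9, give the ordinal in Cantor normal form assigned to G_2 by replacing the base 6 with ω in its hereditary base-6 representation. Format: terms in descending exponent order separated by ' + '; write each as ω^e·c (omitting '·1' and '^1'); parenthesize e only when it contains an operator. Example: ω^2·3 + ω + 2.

i=0: 9 = 2·4 + 1 (b=4); 4→5: 2·5 + 1 = 11; 11−1 = 10
i=1: 10 = 2·5 (b=5); 5→6: 2·6 = 12; 12−1 = 11
i=2: 11 = 6 + 5 (b=6); 6→7: 7 + 5 = 12; 12−1 = 11

ω + 5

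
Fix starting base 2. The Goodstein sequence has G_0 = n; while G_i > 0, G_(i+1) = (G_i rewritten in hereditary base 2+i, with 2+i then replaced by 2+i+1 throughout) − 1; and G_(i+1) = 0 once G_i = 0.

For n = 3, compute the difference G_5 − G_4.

-1

G_0 = 3. HB_2(3) = 2 + 1. Bump = 4. G_1 = 3.
G_1 = 3. HB_3(3) = 3. Bump = 4. G_2 = 3.
G_2 = 3. HB_4(3) = 3. Bump = 3. G_3 = 2.
G_3 = 2. HB_5(2) = 2. Bump = 2. G_4 = 1.
G_4 = 1. HB_6(1) = 1. Bump = 1. G_5 = 0.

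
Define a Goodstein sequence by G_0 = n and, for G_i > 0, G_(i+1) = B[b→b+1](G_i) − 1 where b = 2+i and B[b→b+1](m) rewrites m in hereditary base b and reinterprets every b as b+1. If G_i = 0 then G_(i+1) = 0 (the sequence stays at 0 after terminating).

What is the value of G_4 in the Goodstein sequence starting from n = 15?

326593

G_0=15  [base 2] 2^(2 + 1) + 2^2 + 2 + 1  →[2↦3]→  3^(3 + 1) + 3^3 + 3 + 1 = 112  −1 ⇒ G_1=111
G_1=111  [base 3] 3^(3 + 1) + 3^3 + 3  →[3↦4]→  4^(4 + 1) + 4^4 + 4 = 1284  −1 ⇒ G_2=1283
G_2=1283  [base 4] 4^(4 + 1) + 4^4 + 3  →[4↦5]→  5^(5 + 1) + 5^5 + 3 = 18753  −1 ⇒ G_3=18752
G_3=18752  [base 5] 5^(5 + 1) + 5^5 + 2  →[5↦6]→  6^(6 + 1) + 6^6 + 2 = 326594  −1 ⇒ G_4=326593
G_4=326593  [base 6] 6^(6 + 1) + 6^6 + 1  →[6↦7]→  7^(7 + 1) + 7^7 + 1 = 6588345  −1 ⇒ G_5=6588344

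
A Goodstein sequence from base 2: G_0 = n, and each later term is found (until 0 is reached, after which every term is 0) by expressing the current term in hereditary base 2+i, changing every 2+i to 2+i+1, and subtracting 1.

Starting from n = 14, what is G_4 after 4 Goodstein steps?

G_0=14  [base 2] 2^(2 + 1) + 2^2 + 2  →[2↦3]→  3^(3 + 1) + 3^3 + 3 = 111  −1 ⇒ G_1=110
G_1=110  [base 3] 3^(3 + 1) + 3^3 + 2  →[3↦4]→  4^(4 + 1) + 4^4 + 2 = 1282  −1 ⇒ G_2=1281
G_2=1281  [base 4] 4^(4 + 1) + 4^4 + 1  →[4↦5]→  5^(5 + 1) + 5^5 + 1 = 18751  −1 ⇒ G_3=18750
G_3=18750  [base 5] 5^(5 + 1) + 5^5  →[5↦6]→  6^(6 + 1) + 6^6 = 326592  −1 ⇒ G_4=326591
G_4=326591  [base 6] 6^(6 + 1) + 5·6^5 + 5·6^4 + 5·6^3 + 5·6^2 + 5·6 + 5  →[6↦7]→  7^(7 + 1) + 5·7^5 + 5·7^4 + 5·7^3 + 5·7^2 + 5·7 + 5 = 5862841  −1 ⇒ G_5=5862840

326591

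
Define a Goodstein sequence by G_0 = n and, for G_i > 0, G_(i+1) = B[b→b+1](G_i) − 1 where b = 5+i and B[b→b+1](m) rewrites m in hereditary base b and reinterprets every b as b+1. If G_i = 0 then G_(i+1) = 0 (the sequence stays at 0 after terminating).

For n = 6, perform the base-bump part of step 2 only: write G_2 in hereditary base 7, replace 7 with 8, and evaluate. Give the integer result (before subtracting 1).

6

6 —HB5→ 5 + 1 —bump→ 6 + 1 = 7 —(−1)→ 6
6 —HB6→ 6 —bump→ 7 = 7 —(−1)→ 6
6 —HB7→ 6 —bump→ 6 = 6 —(−1)→ 5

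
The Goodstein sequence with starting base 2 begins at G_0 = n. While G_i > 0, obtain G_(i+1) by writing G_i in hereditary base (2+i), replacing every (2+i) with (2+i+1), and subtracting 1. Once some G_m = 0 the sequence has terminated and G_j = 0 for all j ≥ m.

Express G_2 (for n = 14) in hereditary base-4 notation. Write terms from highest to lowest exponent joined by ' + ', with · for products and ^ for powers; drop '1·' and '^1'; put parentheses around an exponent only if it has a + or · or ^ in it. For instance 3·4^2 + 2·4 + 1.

14 —HB2→ 2^(2 + 1) + 2^2 + 2 —bump→ 3^(3 + 1) + 3^3 + 3 = 111 —(−1)→ 110
110 —HB3→ 3^(3 + 1) + 3^3 + 2 —bump→ 4^(4 + 1) + 4^4 + 2 = 1282 —(−1)→ 1281
1281 —HB4→ 4^(4 + 1) + 4^4 + 1 —bump→ 5^(5 + 1) + 5^5 + 1 = 18751 —(−1)→ 18750

4^(4 + 1) + 4^4 + 1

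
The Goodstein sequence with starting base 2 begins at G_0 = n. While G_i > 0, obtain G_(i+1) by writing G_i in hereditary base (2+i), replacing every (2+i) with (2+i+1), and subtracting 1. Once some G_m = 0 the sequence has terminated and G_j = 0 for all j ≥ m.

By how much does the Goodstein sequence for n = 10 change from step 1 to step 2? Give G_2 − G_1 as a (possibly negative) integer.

942

(0) 10|_2 = 2^(2 + 1) + 2 ↦ 3^(3 + 1) + 3|_3 = 84 ⇒ 83
(1) 83|_3 = 3^(3 + 1) + 2 ↦ 4^(4 + 1) + 2|_4 = 1026 ⇒ 1025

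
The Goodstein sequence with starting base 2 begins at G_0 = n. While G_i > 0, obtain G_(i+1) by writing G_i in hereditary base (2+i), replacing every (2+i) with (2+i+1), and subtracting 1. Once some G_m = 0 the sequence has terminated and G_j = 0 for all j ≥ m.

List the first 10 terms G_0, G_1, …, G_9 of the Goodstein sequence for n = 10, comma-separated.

10, 83, 1025, 15625, 279935, 4215754, 84073323, 1937434592, 50000555551, 1426559238830

base 2: 10 = 2^(2 + 1) + 2; at 3: 3^(3 + 1) + 3 = 84; next = 83
base 3: 83 = 3^(3 + 1) + 2; at 4: 4^(4 + 1) + 2 = 1026; next = 1025
base 4: 1025 = 4^(4 + 1) + 1; at 5: 5^(5 + 1) + 1 = 15626; next = 15625
base 5: 15625 = 5^(5 + 1); at 6: 6^(6 + 1) = 279936; next = 279935
base 6: 279935 = 5·6^6 + 5·6^5 + 5·6^4 + 5·6^3 + 5·6^2 + 5·6 + 5; at 7: 5·7^7 + 5·7^5 + 5·7^4 + 5·7^3 + 5·7^2 + 5·7 + 5 = 4215755; next = 4215754
base 7: 4215754 = 5·7^7 + 5·7^5 + 5·7^4 + 5·7^3 + 5·7^2 + 5·7 + 4; at 8: 5·8^8 + 5·8^5 + 5·8^4 + 5·8^3 + 5·8^2 + 5·8 + 4 = 84073324; next = 84073323
base 8: 84073323 = 5·8^8 + 5·8^5 + 5·8^4 + 5·8^3 + 5·8^2 + 5·8 + 3; at 9: 5·9^9 + 5·9^5 + 5·9^4 + 5·9^3 + 5·9^2 + 5·9 + 3 = 1937434593; next = 1937434592
base 9: 1937434592 = 5·9^9 + 5·9^5 + 5·9^4 + 5·9^3 + 5·9^2 + 5·9 + 2; at 10: 5·10^10 + 5·10^5 + 5·10^4 + 5·10^3 + 5·10^2 + 5·10 + 2 = 50000555552; next = 50000555551
base 10: 50000555551 = 5·10^10 + 5·10^5 + 5·10^4 + 5·10^3 + 5·10^2 + 5·10 + 1; at 11: 5·11^11 + 5·11^5 + 5·11^4 + 5·11^3 + 5·11^2 + 5·11 + 1 = 1426559238831; next = 1426559238830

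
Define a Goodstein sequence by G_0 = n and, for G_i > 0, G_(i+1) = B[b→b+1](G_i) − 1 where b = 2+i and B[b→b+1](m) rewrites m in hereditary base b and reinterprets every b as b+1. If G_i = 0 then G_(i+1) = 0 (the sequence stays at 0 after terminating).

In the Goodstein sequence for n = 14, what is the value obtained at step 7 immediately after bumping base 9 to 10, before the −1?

i=0: 14 = 2^(2 + 1) + 2^2 + 2 (b=2); 2→3: 3^(3 + 1) + 3^3 + 3 = 111; 111−1 = 110
i=1: 110 = 3^(3 + 1) + 3^3 + 2 (b=3); 3→4: 4^(4 + 1) + 4^4 + 2 = 1282; 1282−1 = 1281
i=2: 1281 = 4^(4 + 1) + 4^4 + 1 (b=4); 4→5: 5^(5 + 1) + 5^5 + 1 = 18751; 18751−1 = 18750
i=3: 18750 = 5^(5 + 1) + 5^5 (b=5); 5→6: 6^(6 + 1) + 6^6 = 326592; 326592−1 = 326591
i=4: 326591 = 6^(6 + 1) + 5·6^5 + 5·6^4 + 5·6^3 + 5·6^2 + 5·6 + 5 (b=6); 6→7: 7^(7 + 1) + 5·7^5 + 5·7^4 + 5·7^3 + 5·7^2 + 5·7 + 5 = 5862841; 5862841−1 = 5862840
i=5: 5862840 = 7^(7 + 1) + 5·7^5 + 5·7^4 + 5·7^3 + 5·7^2 + 5·7 + 4 (b=7); 7→8: 8^(8 + 1) + 5·8^5 + 5·8^4 + 5·8^3 + 5·8^2 + 5·8 + 4 = 134404972; 134404972−1 = 134404971
i=6: 134404971 = 8^(8 + 1) + 5·8^5 + 5·8^4 + 5·8^3 + 5·8^2 + 5·8 + 3 (b=8); 8→9: 9^(9 + 1) + 5·9^5 + 5·9^4 + 5·9^3 + 5·9^2 + 5·9 + 3 = 3487116549; 3487116549−1 = 3487116548
i=7: 3487116548 = 9^(9 + 1) + 5·9^5 + 5·9^4 + 5·9^3 + 5·9^2 + 5·9 + 2 (b=9); 9→10: 10^(10 + 1) + 5·10^5 + 5·10^4 + 5·10^3 + 5·10^2 + 5·10 + 2 = 100000555552; 100000555552−1 = 100000555551

100000555552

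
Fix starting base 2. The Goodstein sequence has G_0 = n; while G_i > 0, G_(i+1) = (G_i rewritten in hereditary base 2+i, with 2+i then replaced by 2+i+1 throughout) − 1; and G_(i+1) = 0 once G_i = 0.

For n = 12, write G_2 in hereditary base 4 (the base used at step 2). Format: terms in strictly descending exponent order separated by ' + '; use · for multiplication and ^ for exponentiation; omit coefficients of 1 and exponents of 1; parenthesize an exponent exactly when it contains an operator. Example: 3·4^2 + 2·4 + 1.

step 0: 12 = 2^(2 + 1) + 2^2; sub 3 for 2: 3^(3 + 1) + 3^3; = 108; G_1 = 108−1 = 107
step 1: 107 = 3^(3 + 1) + 2·3^2 + 2·3 + 2; sub 4 for 3: 4^(4 + 1) + 2·4^2 + 2·4 + 2; = 1066; G_2 = 1066−1 = 1065
step 2: 1065 = 4^(4 + 1) + 2·4^2 + 2·4 + 1; sub 5 for 4: 5^(5 + 1) + 2·5^2 + 2·5 + 1; = 15686; G_3 = 15686−1 = 15685

4^(4 + 1) + 2·4^2 + 2·4 + 1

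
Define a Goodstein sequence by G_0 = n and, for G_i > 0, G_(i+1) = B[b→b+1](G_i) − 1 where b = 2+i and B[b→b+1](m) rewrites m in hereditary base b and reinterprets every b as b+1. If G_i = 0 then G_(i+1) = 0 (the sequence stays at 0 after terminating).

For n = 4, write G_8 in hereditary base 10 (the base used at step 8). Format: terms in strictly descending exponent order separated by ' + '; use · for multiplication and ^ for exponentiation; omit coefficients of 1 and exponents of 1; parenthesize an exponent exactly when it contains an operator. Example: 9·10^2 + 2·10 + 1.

2·10^2 + 10 + 1

G_0 = 4. HB_2(4) = 2^2. Bump = 27. G_1 = 26.
G_1 = 26. HB_3(26) = 2·3^2 + 2·3 + 2. Bump = 42. G_2 = 41.
G_2 = 41. HB_4(41) = 2·4^2 + 2·4 + 1. Bump = 61. G_3 = 60.
G_3 = 60. HB_5(60) = 2·5^2 + 2·5. Bump = 84. G_4 = 83.
G_4 = 83. HB_6(83) = 2·6^2 + 6 + 5. Bump = 110. G_5 = 109.
G_5 = 109. HB_7(109) = 2·7^2 + 7 + 4. Bump = 140. G_6 = 139.
G_6 = 139. HB_8(139) = 2·8^2 + 8 + 3. Bump = 174. G_7 = 173.
G_7 = 173. HB_9(173) = 2·9^2 + 9 + 2. Bump = 212. G_8 = 211.
G_8 = 211. HB_10(211) = 2·10^2 + 10 + 1. Bump = 254. G_9 = 253.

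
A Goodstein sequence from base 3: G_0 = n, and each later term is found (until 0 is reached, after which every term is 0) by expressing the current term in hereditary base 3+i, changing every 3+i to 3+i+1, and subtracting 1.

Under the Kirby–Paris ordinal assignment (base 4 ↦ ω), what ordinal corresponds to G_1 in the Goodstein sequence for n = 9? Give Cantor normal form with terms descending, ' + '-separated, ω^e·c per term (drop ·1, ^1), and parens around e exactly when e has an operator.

ω·3 + 3

G_0=9  [base 3] 3^2  →[3↦4]→  4^2 = 16  −1 ⇒ G_1=15
G_1=15  [base 4] 3·4 + 3  →[4↦5]→  3·5 + 3 = 18  −1 ⇒ G_2=17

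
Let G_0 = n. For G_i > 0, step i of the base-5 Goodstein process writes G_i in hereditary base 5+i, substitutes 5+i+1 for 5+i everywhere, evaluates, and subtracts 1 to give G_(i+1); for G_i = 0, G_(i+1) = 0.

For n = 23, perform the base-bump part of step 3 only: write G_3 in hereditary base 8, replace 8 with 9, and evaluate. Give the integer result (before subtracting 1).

36

(0) 23|_5 = 4·5 + 3 ↦ 4·6 + 3|_6 = 27 ⇒ 26
(1) 26|_6 = 4·6 + 2 ↦ 4·7 + 2|_7 = 30 ⇒ 29
(2) 29|_7 = 4·7 + 1 ↦ 4·8 + 1|_8 = 33 ⇒ 32
(3) 32|_8 = 4·8 ↦ 4·9|_9 = 36 ⇒ 35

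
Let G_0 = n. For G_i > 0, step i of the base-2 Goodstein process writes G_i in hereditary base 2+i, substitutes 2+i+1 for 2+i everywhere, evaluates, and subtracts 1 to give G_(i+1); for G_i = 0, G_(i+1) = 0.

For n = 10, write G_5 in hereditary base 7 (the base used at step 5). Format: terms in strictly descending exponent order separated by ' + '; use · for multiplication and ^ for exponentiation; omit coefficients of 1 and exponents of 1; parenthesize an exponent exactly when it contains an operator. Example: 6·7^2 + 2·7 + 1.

5·7^7 + 5·7^5 + 5·7^4 + 5·7^3 + 5·7^2 + 5·7 + 4

G_0 = 10. HB_2(10) = 2^(2 + 1) + 2. Bump = 84. G_1 = 83.
G_1 = 83. HB_3(83) = 3^(3 + 1) + 2. Bump = 1026. G_2 = 1025.
G_2 = 1025. HB_4(1025) = 4^(4 + 1) + 1. Bump = 15626. G_3 = 15625.
G_3 = 15625. HB_5(15625) = 5^(5 + 1). Bump = 279936. G_4 = 279935.
G_4 = 279935. HB_6(279935) = 5·6^6 + 5·6^5 + 5·6^4 + 5·6^3 + 5·6^2 + 5·6 + 5. Bump = 4215755. G_5 = 4215754.
G_5 = 4215754. HB_7(4215754) = 5·7^7 + 5·7^5 + 5·7^4 + 5·7^3 + 5·7^2 + 5·7 + 4. Bump = 84073324. G_6 = 84073323.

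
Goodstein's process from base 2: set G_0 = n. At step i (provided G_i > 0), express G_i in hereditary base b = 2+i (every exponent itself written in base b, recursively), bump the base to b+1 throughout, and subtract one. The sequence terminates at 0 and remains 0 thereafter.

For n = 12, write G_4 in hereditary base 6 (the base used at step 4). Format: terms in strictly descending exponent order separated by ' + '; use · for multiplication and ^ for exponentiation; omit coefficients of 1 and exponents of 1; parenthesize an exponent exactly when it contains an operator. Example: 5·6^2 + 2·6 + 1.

12 —HB2→ 2^(2 + 1) + 2^2 —bump→ 3^(3 + 1) + 3^3 = 108 —(−1)→ 107
107 —HB3→ 3^(3 + 1) + 2·3^2 + 2·3 + 2 —bump→ 4^(4 + 1) + 2·4^2 + 2·4 + 2 = 1066 —(−1)→ 1065
1065 —HB4→ 4^(4 + 1) + 2·4^2 + 2·4 + 1 —bump→ 5^(5 + 1) + 2·5^2 + 2·5 + 1 = 15686 —(−1)→ 15685
15685 —HB5→ 5^(5 + 1) + 2·5^2 + 2·5 —bump→ 6^(6 + 1) + 2·6^2 + 2·6 = 280020 —(−1)→ 280019
280019 —HB6→ 6^(6 + 1) + 2·6^2 + 6 + 5 —bump→ 7^(7 + 1) + 2·7^2 + 7 + 5 = 5764911 —(−1)→ 5764910

6^(6 + 1) + 2·6^2 + 6 + 5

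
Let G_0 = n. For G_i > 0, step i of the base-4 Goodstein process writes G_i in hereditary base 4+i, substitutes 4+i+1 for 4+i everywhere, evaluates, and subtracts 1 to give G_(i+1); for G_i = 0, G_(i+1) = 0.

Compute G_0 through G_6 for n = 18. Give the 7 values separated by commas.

18, 26, 36, 48, 53, 58, 63

(0) 18|_4 = 4^2 + 2 ↦ 5^2 + 2|_5 = 27 ⇒ 26
(1) 26|_5 = 5^2 + 1 ↦ 6^2 + 1|_6 = 37 ⇒ 36
(2) 36|_6 = 6^2 ↦ 7^2|_7 = 49 ⇒ 48
(3) 48|_7 = 6·7 + 6 ↦ 6·8 + 6|_8 = 54 ⇒ 53
(4) 53|_8 = 6·8 + 5 ↦ 6·9 + 5|_9 = 59 ⇒ 58
(5) 58|_9 = 6·9 + 4 ↦ 6·10 + 4|_10 = 64 ⇒ 63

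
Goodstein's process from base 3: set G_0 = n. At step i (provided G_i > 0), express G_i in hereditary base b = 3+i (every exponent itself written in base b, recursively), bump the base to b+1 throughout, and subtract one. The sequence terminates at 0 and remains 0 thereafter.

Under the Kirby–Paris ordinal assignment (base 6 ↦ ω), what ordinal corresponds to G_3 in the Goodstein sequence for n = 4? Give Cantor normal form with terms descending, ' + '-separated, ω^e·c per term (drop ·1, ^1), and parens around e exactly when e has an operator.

3

base 3: 4 = 3 + 1; at 4: 4 + 1 = 5; next = 4
base 4: 4 = 4; at 5: 5 = 5; next = 4
base 5: 4 = 4; at 6: 4 = 4; next = 3
base 6: 3 = 3; at 7: 3 = 3; next = 2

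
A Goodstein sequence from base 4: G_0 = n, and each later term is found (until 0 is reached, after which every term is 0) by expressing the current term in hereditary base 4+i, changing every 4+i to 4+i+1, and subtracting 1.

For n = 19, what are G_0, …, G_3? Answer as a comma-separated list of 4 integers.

19, 27, 37, 49

G_0 = 19. HB_4(19) = 4^2 + 3. Bump = 28. G_1 = 27.
G_1 = 27. HB_5(27) = 5^2 + 2. Bump = 38. G_2 = 37.
G_2 = 37. HB_6(37) = 6^2 + 1. Bump = 50. G_3 = 49.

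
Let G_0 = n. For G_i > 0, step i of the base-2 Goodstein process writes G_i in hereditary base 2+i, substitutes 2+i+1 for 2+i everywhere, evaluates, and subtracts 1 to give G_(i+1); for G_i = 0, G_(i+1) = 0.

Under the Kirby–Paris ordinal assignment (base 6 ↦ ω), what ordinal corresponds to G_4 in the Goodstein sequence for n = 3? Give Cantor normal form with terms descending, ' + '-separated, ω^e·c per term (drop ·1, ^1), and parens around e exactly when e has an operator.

1

G_0=3  [base 2] 2 + 1  →[2↦3]→  3 + 1 = 4  −1 ⇒ G_1=3
G_1=3  [base 3] 3  →[3↦4]→  4 = 4  −1 ⇒ G_2=3
G_2=3  [base 4] 3  →[4↦5]→  3 = 3  −1 ⇒ G_3=2
G_3=2  [base 5] 2  →[5↦6]→  2 = 2  −1 ⇒ G_4=1
G_4=1  [base 6] 1  →[6↦7]→  1 = 1  −1 ⇒ G_5=0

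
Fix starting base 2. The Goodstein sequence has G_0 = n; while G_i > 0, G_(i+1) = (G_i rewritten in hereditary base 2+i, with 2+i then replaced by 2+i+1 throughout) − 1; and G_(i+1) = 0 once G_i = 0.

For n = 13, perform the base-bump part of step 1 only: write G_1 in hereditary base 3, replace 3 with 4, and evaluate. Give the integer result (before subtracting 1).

1280

i=0: 13 = 2^(2 + 1) + 2^2 + 1 (b=2); 2→3: 3^(3 + 1) + 3^3 + 1 = 109; 109−1 = 108
i=1: 108 = 3^(3 + 1) + 3^3 (b=3); 3→4: 4^(4 + 1) + 4^4 = 1280; 1280−1 = 1279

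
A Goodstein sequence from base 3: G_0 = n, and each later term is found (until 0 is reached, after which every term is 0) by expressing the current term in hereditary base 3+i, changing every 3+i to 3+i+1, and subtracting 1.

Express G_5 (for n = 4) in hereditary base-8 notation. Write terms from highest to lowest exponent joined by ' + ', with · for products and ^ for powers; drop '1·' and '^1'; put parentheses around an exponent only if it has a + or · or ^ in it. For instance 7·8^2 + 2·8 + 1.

base 3: 4 = 3 + 1; at 4: 4 + 1 = 5; next = 4
base 4: 4 = 4; at 5: 5 = 5; next = 4
base 5: 4 = 4; at 6: 4 = 4; next = 3
base 6: 3 = 3; at 7: 3 = 3; next = 2
base 7: 2 = 2; at 8: 2 = 2; next = 1

1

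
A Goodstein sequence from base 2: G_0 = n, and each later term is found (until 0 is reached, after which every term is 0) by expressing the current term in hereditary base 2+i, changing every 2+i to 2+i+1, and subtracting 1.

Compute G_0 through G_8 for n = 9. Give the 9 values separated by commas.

9, 81, 1023, 9842, 140743, 2471826, 50333399, 1162263921, 30000003325

i=0: 9 = 2^(2 + 1) + 1 (b=2); 2→3: 3^(3 + 1) + 1 = 82; 82−1 = 81
i=1: 81 = 3^(3 + 1) (b=3); 3→4: 4^(4 + 1) = 1024; 1024−1 = 1023
i=2: 1023 = 3·4^4 + 3·4^3 + 3·4^2 + 3·4 + 3 (b=4); 4→5: 3·5^5 + 3·5^3 + 3·5^2 + 3·5 + 3 = 9843; 9843−1 = 9842
i=3: 9842 = 3·5^5 + 3·5^3 + 3·5^2 + 3·5 + 2 (b=5); 5→6: 3·6^6 + 3·6^3 + 3·6^2 + 3·6 + 2 = 140744; 140744−1 = 140743
i=4: 140743 = 3·6^6 + 3·6^3 + 3·6^2 + 3·6 + 1 (b=6); 6→7: 3·7^7 + 3·7^3 + 3·7^2 + 3·7 + 1 = 2471827; 2471827−1 = 2471826
i=5: 2471826 = 3·7^7 + 3·7^3 + 3·7^2 + 3·7 (b=7); 7→8: 3·8^8 + 3·8^3 + 3·8^2 + 3·8 = 50333400; 50333400−1 = 50333399
i=6: 50333399 = 3·8^8 + 3·8^3 + 3·8^2 + 2·8 + 7 (b=8); 8→9: 3·9^9 + 3·9^3 + 3·9^2 + 2·9 + 7 = 1162263922; 1162263922−1 = 1162263921
i=7: 1162263921 = 3·9^9 + 3·9^3 + 3·9^2 + 2·9 + 6 (b=9); 9→10: 3·10^10 + 3·10^3 + 3·10^2 + 2·10 + 6 = 30000003326; 30000003326−1 = 30000003325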